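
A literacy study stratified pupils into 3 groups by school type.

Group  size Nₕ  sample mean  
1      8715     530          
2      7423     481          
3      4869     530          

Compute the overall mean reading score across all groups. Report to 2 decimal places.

x̄_st = (Σ Nₕx̄ₕ) / (Σ Nₕ) = (8715·530 + 7423·481 + 4869·530) / 21007
= 10769983 / 21007 = 512.6854... → 512.69.

512.69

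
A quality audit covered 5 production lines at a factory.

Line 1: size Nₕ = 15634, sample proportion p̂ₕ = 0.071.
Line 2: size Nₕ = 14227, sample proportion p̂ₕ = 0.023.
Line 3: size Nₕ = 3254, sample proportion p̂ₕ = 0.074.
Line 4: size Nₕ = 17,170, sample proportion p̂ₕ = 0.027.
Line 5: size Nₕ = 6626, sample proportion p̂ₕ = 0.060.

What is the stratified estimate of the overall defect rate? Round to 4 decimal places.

Wₕ = Nₕ/N with N = 56911: 0.2747, 0.2500, 0.0572, 0.3017, 0.1164.
p̂_st = 0.2747·0.071 + 0.2500·0.023 + 0.0572·0.074 + 0.3017·0.027 + 0.1164·0.060 ≈ 0.044617... → 0.0446.

0.0446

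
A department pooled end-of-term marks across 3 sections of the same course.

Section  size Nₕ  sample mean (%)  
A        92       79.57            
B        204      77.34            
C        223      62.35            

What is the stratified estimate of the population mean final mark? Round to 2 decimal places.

N = 519; weights Wₕ = Nₕ/N = (0.1773, 0.3931, 0.4297).
x̄_st = Σ Wₕ·x̄ₕ = 0.1773·79.57 + 0.3931·77.34 + 0.4297·62.35 ≈ 71.2945...
→ 71.29.

71.29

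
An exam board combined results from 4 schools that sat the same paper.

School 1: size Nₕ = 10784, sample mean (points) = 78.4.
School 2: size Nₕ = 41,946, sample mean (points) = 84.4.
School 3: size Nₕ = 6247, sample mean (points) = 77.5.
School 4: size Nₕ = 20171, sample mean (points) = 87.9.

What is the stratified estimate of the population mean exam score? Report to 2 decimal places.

83.93

x̄_st = (Σ Nₕx̄ₕ) / (Σ Nₕ) = (10784·78.4 + 41946·84.4 + 6247·77.5 + 20171·87.9) / 79148
= 6642881.4 / 79148 = 83.9299... → 83.93.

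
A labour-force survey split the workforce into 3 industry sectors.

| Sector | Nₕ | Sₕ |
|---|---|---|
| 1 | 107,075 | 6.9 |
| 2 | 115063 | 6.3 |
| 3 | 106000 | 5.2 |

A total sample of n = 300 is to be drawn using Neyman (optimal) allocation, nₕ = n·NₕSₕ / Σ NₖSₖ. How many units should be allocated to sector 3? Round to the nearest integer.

82

Σ NₕSₕ = 107075·6.9 + 115063·6.3 + 106000·5.2 = 2014914.4.
Share for 3: 551200/2014914.4 = 0.27356.
n_3 = 300 × 0.27356 = 82.068... → 82.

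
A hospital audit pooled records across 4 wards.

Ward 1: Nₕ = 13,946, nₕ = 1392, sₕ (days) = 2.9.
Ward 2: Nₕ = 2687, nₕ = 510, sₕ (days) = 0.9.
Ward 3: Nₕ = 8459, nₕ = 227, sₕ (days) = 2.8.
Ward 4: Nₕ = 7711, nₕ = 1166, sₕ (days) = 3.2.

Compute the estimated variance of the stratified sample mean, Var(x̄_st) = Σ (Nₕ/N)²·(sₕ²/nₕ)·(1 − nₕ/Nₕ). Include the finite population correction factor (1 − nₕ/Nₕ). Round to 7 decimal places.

0.0036386

N = 32803; Wₕ = Nₕ/N.
ward 1: (13946/32803)²·2.9²/1392·(1 − 1392/13946) = 0.0009830179
ward 2: (2687/32803)²·0.9²/510·(1 − 510/2687) = 0.0000086340
ward 3: (8459/32803)²·2.8²/227·(1 − 227/8459) = 0.0022350511
ward 4: (7711/32803)²·3.2²/1166·(1 − 1166/7711) = 0.0004119027
Sum = 0.0036386057 → 0.0036386.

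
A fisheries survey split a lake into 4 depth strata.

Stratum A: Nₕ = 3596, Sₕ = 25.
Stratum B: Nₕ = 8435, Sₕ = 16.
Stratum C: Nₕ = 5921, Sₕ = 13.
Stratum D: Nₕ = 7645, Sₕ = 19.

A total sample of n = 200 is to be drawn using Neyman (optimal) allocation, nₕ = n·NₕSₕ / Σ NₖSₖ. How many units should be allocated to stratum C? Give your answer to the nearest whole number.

Σ NₕSₕ = 3596·25 + 8435·16 + 5921·13 + 7645·19 = 447088.
Share for C: 76973/447088 = 0.17217.
n_C = 200 × 0.17217 = 34.433... → 34.

34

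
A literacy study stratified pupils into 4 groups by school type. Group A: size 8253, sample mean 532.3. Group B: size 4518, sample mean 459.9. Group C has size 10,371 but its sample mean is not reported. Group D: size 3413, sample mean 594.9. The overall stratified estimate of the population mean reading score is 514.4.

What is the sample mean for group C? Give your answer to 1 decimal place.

Σ Nₕx̄ₕ = N·μ, so 10371·x̄_C = 26555·514.4 − (8253·532.3 + 4518·459.9 + 3413·594.9).
= 13659892 − 8501293.8 = 5158598.2.
x̄_C = 5158598.2 / 10371 = 497.406... → 497.4.

497.4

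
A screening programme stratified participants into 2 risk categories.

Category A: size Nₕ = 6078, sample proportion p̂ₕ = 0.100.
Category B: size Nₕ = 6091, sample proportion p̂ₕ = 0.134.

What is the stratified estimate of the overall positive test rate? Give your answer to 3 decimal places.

N = 6078 + 6091 = 12169.
Overall proportion = Σ (Nₕ/N)·p̂ₕ.
Σ Nₕp̂ₕ = 607.8 + 816.194 = 1423.994.
1423.994 / 12169 = 0.11702... → 0.117.

0.117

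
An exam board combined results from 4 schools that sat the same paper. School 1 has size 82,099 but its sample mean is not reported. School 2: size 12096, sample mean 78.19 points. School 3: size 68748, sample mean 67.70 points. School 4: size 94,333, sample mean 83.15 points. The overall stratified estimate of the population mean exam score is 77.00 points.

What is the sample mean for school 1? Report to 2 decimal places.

77.55

N = 82099 + 12096 + 68748 + 94333 = 257276.
Overall total = μ·N = 77.00·257276 = 19810252.
Subtract the known strata: 12096·78.19 + 68748·67.70 + 94333·83.15 = 13443814.79.
Remaining total for school 1: 19810252 − 13443814.79 = 6366437.21.
Divide by its size: 6366437.21 / 82099 = 77.5459... → 77.55.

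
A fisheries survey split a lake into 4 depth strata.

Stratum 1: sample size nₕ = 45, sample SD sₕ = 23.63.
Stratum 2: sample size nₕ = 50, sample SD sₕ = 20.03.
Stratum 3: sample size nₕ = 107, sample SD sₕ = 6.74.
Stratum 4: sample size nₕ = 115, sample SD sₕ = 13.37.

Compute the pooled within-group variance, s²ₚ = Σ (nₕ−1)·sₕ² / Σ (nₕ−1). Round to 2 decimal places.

Degrees of freedom: 44 + 49 + 106 + 114 = 313.
Σ(nₕ−1)sₕ² = 44·558.3769 + 49·401.2009 + 106·45.4276 + 114·178.7569 = 69421.0399.
s²ₚ = 69421.0399 / 313 = 221.7925... → 221.79.

221.79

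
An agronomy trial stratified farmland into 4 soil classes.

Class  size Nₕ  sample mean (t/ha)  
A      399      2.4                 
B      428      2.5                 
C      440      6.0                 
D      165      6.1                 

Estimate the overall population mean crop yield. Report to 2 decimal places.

3.96

x̄_st = (Σ Nₕx̄ₕ) / (Σ Nₕ) = (399·2.4 + 428·2.5 + 440·6.0 + 165·6.1) / 1432
= 5674.1 / 1432 = 3.9624... → 3.96.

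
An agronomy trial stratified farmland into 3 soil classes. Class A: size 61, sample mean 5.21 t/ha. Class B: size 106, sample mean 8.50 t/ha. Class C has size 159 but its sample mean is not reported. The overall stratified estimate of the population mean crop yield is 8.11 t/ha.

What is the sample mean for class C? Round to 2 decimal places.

Σ Nₕx̄ₕ = N·μ, so 159·x̄_C = 326·8.11 − (61·5.21 + 106·8.50).
= 2643.86 − 1218.81 = 1425.05.
x̄_C = 1425.05 / 159 = 8.9626... → 8.96.

8.96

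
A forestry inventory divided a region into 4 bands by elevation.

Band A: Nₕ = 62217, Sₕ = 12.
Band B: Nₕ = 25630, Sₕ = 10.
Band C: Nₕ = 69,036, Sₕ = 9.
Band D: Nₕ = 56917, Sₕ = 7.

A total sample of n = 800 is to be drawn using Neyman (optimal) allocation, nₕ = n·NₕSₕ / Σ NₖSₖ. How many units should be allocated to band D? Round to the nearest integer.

A: NₕSₕ = 62217·12 = 746604
B: NₕSₕ = 25630·10 = 256300
C: NₕSₕ = 69036·9 = 621324
D: NₕSₕ = 56917·7 = 398419
Σ NₕSₕ = 2022647.
n_D = 800·398419/2022647 = 157.583... → 158.

158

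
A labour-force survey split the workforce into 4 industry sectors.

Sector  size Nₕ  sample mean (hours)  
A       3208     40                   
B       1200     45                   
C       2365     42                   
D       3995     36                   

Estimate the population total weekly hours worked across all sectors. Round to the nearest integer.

425470

A: 3208·40 = 128320
B: 1200·45 = 54000
C: 2365·42 = 99330
D: 3995·36 = 143820
τ̂ = Σ Nₕx̄ₕ = 425470.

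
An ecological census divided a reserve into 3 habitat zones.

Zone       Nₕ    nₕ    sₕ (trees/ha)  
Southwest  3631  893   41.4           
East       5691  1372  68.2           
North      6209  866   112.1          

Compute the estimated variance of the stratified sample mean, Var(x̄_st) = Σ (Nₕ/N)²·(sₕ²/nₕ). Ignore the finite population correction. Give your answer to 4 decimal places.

N = 15531; Wₕ = Nₕ/N.
zone Southwest: (3631/15531)²·41.4²/893 = 0.1049066
zone East: (5691/15531)²·68.2²/1372 = 0.4551903
zone North: (6209/15531)²·112.1²/866 = 2.3191979
Sum = 2.8792948 → 2.8793.

2.8793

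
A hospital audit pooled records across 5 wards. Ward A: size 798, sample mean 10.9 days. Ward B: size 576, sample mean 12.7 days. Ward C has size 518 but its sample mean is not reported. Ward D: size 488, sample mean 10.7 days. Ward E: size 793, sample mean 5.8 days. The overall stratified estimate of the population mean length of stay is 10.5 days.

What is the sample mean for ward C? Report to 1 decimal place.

Σ Nₕx̄ₕ = N·μ, so 518·x̄_C = 3173·10.5 − (798·10.9 + 576·12.7 + 488·10.7 + 793·5.8).
= 33316.5 − 25834.4 = 7482.1.
x̄_C = 7482.1 / 518 = 14.444... → 14.4.

14.4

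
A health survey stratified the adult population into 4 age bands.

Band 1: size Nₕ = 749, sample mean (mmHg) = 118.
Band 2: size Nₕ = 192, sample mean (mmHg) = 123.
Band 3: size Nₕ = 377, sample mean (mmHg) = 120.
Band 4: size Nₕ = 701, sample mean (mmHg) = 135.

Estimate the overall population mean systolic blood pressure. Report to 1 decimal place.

N = 749 + 192 + 377 + 701 = 2019.
Weight each subgroup mean by Nₕ/N and sum.
Σ Nₕx̄ₕ = 749·118 + 192·123 + 377·120 + 701·135 = 88382 + 23616 + 45240 + 94635 = 251873.
Divide by N: 251873 / 2019 = 124.751... → 124.8.

124.8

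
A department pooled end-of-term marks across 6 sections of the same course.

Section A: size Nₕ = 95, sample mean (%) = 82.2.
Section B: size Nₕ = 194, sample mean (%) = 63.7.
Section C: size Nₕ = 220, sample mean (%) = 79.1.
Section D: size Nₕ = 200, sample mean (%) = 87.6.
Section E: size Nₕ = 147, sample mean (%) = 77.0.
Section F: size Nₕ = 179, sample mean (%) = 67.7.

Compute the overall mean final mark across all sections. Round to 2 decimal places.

75.87

x̄_st = (Σ Nₕx̄ₕ) / (Σ Nₕ) = (95·82.2 + 194·63.7 + 220·79.1 + 200·87.6 + 147·77.0 + 179·67.7) / 1035
= 78526.1 / 1035 = 75.8706... → 75.87.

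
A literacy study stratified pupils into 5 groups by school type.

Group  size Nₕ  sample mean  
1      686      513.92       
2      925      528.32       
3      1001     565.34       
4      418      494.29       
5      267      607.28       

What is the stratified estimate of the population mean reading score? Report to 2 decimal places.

N = 3297; weights Wₕ = Nₕ/N = (0.2081, 0.2806, 0.3036, 0.1268, 0.0810).
x̄_st = Σ Wₕ·x̄ₕ = 0.2081·513.92 + 0.2806·528.32 + 0.3036·565.34 + 0.1268·494.29 + 0.0810·607.28 ≈ 538.6434...
→ 538.64.

538.64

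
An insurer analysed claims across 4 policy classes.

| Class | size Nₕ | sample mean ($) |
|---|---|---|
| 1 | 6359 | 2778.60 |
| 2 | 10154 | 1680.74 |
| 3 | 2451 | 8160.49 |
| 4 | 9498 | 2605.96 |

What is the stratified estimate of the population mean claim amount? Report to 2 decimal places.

N = 6359 + 10154 + 2451 + 9498 = 28462.
Weight each subgroup mean by Nₕ/N and sum.
Σ Nₕx̄ₕ = 6359·2778.60 + 10154·1680.74 + 2451·8160.49 + 9498·2605.96 = 17669117.4 + 17066233.96 + 20001360.99 + 24751408.08 = 79488120.43.
Divide by N: 79488120.43 / 28462 = 2792.7806... → 2792.78.

2792.78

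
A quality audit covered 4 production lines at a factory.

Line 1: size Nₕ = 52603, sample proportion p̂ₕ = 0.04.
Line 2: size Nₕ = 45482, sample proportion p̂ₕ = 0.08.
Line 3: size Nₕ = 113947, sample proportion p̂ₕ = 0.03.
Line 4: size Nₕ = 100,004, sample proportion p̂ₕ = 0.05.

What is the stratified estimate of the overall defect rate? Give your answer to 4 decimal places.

Wₕ = Nₕ/N with N = 312036: 0.1686, 0.1458, 0.3652, 0.3205.
p̂_st = 0.1686·0.04 + 0.1458·0.08 + 0.3652·0.03 + 0.3205·0.05 ≈ 0.045384... → 0.0454.

0.0454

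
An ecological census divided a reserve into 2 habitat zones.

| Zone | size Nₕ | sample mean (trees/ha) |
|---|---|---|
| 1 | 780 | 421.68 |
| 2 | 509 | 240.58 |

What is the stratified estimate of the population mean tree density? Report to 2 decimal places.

350.17

N = 1289; weights Wₕ = Nₕ/N = (0.6051, 0.3949).
x̄_st = Σ Wₕ·x̄ₕ = 0.6051·421.68 + 0.3949·240.58 ≈ 350.1673...
→ 350.17.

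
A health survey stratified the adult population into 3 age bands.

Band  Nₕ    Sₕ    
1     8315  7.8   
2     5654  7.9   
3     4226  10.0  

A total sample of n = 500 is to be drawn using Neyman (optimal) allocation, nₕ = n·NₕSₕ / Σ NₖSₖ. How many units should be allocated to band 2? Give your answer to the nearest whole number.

Σ NₕSₕ = 8315·7.8 + 5654·7.9 + 4226·10.0 = 151783.6.
Share for 2: 44666.6/151783.6 = 0.29428.
n_2 = 500 × 0.29428 = 147.139... → 147.

147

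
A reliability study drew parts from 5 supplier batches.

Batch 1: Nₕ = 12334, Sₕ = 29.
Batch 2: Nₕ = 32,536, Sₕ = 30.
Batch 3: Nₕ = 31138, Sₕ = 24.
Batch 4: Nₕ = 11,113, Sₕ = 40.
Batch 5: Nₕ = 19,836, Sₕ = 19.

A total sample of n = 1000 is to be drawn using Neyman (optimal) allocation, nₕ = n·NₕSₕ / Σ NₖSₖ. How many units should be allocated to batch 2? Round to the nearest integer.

1: NₕSₕ = 12334·29 = 357686
2: NₕSₕ = 32536·30 = 976080
3: NₕSₕ = 31138·24 = 747312
4: NₕSₕ = 11113·40 = 444520
5: NₕSₕ = 19836·19 = 376884
Σ NₕSₕ = 2902482.
n_2 = 1000·976080/2902482 = 336.291... → 336.

336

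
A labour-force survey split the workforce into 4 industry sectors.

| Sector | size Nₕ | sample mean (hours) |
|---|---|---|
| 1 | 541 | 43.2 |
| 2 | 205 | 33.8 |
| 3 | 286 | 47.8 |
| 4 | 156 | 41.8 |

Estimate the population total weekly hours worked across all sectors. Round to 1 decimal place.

50491.8

Estimate total by summing Nₕ·x̄ₕ over strata.
541·43.2 + 205·33.8 + 286·47.8 + 156·41.8 = 23371.2 + 6929 + 13670.8 + 6520.8 = 50491.8.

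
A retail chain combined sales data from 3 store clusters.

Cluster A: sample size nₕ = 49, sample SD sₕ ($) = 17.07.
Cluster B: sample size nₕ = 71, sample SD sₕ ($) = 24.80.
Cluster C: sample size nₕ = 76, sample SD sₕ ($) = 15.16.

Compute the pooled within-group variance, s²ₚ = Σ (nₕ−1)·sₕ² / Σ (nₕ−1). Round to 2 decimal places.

384.85

A: (49−1)·17.07² = 48·291.3849 = 13986.4752
B: (71−1)·24.80² = 70·615.04 = 43052.8
C: (76−1)·15.16² = 75·229.8256 = 17236.92
Numerator = 74276.1952; denominator = Σ(nₕ−1) = 193.
s²ₚ = 74276.1952/193 = 384.8508... → 384.85.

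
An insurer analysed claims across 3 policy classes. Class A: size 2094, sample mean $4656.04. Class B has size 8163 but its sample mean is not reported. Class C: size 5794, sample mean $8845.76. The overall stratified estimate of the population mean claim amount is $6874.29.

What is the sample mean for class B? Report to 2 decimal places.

6044.00

Σ Nₕx̄ₕ = N·μ, so 8163·x̄_B = 16051·6874.29 − (2094·4656.04 + 5794·8845.76).
= 110339228.79 − 61002081.2 = 49337147.59.
x̄_B = 49337147.59 / 8163 = 6043.9970... → 6044.00.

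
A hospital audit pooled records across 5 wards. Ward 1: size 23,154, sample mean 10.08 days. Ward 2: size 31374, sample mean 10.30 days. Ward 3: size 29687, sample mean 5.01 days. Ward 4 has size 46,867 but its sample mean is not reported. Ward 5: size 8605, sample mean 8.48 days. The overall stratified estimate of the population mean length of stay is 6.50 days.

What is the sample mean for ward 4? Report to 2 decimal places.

2.77

Σ Nₕx̄ₕ = N·μ, so 46867·x̄_4 = 139687·6.50 − (23154·10.08 + 31374·10.30 + 29687·5.01 + 8605·8.48).
= 907965.5 − 778246.79 = 129718.71.
x̄_4 = 129718.71 / 46867 = 2.7678... → 2.77.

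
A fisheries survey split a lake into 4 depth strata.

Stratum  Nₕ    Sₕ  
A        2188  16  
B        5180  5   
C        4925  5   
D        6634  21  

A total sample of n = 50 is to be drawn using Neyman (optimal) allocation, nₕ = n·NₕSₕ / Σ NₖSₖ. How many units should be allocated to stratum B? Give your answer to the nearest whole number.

6

Σ NₕSₕ = 2188·16 + 5180·5 + 4925·5 + 6634·21 = 224847.
Share for B: 25900/224847 = 0.11519.
n_B = 50 × 0.11519 = 5.759... → 6.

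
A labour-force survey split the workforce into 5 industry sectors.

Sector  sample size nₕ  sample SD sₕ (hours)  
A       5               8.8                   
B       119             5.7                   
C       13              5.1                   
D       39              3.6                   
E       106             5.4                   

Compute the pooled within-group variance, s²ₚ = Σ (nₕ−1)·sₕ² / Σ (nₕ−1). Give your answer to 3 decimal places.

A: (5−1)·8.8² = 4·77.44 = 309.76
B: (119−1)·5.7² = 118·32.49 = 3833.82
C: (13−1)·5.1² = 12·26.01 = 312.12
D: (39−1)·3.6² = 38·12.96 = 492.48
E: (106−1)·5.4² = 105·29.16 = 3061.8
Numerator = 8009.98; denominator = Σ(nₕ−1) = 277.
s²ₚ = 8009.98/277 = 28.91690... → 28.917.

28.917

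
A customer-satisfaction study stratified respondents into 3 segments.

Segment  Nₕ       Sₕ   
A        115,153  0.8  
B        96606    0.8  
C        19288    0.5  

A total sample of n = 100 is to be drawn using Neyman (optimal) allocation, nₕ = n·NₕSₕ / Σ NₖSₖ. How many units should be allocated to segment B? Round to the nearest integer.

A: NₕSₕ = 115153·0.8 = 92122.4
B: NₕSₕ = 96606·0.8 = 77284.8
C: NₕSₕ = 19288·0.5 = 9644
Σ NₕSₕ = 179051.2.
n_B = 100·77284.8/179051.2 = 43.164... → 43.

43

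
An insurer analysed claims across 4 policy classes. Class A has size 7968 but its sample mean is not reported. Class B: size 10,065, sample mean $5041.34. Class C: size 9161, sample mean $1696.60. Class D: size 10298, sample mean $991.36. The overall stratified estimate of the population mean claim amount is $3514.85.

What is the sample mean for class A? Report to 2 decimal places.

6938.52

N = 7968 + 10065 + 9161 + 10298 = 37492.
Overall total = μ·N = 3514.85·37492 = 131778756.2.
Subtract the known strata: 10065·5041.34 + 9161·1696.60 + 10298·991.36 = 76492664.98.
Remaining total for class A: 131778756.2 − 76492664.98 = 55286091.22.
Divide by its size: 55286091.22 / 7968 = 6938.5155... → 6938.52.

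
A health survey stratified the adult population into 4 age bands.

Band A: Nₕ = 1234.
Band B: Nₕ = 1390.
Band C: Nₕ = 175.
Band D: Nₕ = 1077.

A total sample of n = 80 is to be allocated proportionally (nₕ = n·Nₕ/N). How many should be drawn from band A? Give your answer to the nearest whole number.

25

N = 1234 + 1390 + 175 + 1077 = 3876.
n_A = 80·1234/3876 = 25.470... → 25.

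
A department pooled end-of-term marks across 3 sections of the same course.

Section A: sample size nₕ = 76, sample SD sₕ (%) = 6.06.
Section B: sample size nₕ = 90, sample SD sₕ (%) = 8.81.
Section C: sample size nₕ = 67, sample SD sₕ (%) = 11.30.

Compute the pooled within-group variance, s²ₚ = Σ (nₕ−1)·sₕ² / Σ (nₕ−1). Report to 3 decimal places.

78.651

Degrees of freedom: 75 + 89 + 66 = 230.
Σ(nₕ−1)sₕ² = 75·36.7236 + 89·77.6161 + 66·127.69 = 18089.6429.
s²ₚ = 18089.6429 / 230 = 78.65062... → 78.651.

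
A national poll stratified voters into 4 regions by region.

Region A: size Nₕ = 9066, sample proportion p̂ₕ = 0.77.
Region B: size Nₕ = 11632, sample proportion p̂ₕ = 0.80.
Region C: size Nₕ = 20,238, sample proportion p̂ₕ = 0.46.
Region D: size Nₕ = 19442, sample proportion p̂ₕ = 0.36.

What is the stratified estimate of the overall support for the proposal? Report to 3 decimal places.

N = 9066 + 11632 + 20238 + 19442 = 60378.
Overall proportion = Σ (Nₕ/N)·p̂ₕ.
Σ Nₕp̂ₕ = 6980.82 + 9305.6 + 9309.48 + 6999.12 = 32595.02.
32595.02 / 60378 = 0.53985... → 0.540.

0.540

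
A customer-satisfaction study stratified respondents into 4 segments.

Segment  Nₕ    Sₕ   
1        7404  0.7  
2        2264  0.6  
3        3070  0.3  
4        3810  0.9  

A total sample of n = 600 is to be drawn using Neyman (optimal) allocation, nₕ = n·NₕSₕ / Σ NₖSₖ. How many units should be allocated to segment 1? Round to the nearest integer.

286

1: NₕSₕ = 7404·0.7 = 5182.8
2: NₕSₕ = 2264·0.6 = 1358.4
3: NₕSₕ = 3070·0.3 = 921
4: NₕSₕ = 3810·0.9 = 3429
Σ NₕSₕ = 10891.2.
n_1 = 600·5182.8/10891.2 = 285.522... → 286.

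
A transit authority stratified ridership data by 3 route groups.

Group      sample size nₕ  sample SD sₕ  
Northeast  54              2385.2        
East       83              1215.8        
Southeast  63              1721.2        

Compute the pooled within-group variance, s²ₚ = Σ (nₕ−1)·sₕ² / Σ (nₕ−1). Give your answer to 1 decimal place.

Degrees of freedom: 53 + 82 + 62 = 197.
Σ(nₕ−1)sₕ² = 53·5689179.04 + 82·1478169.64 + 62·2962529.44 = 606413224.88.
s²ₚ = 606413224.88 / 197 = 3078239.720... → 3078239.7.

3078239.7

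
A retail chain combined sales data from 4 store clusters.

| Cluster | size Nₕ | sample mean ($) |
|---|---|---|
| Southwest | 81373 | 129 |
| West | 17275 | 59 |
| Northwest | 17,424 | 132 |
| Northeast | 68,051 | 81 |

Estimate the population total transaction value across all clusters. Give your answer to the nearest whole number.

19328441

Population total = Σ Nₕ·x̄ₕ (each stratum's size times its mean).
81373·129 + 17275·59 + 17424·132 + 68051·81 = 10497117 + 1019225 + 2299968 + 5512131 = 19328441.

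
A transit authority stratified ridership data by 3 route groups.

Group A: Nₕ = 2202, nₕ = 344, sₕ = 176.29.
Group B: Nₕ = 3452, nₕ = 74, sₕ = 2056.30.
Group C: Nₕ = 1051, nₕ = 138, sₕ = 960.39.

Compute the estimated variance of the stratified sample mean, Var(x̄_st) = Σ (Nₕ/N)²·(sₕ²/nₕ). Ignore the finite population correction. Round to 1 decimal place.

15319.5

N = 6705. Term for each stratum: Wₕ²sₕ²/nₕ.
Var(x̄_st) = 9.7439 + 15145.5567 + 164.2192 = 15319.5199 → 15319.5.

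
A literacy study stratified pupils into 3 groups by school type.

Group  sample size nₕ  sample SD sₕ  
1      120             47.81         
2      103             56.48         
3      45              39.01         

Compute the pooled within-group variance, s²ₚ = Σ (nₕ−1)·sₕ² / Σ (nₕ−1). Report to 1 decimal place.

Degrees of freedom: 119 + 102 + 44 = 265.
Σ(nₕ−1)sₕ² = 119·2285.7961 + 102·3189.9904 + 44·1521.7801 = 664347.0811.
s²ₚ = 664347.0811 / 265 = 2506.970... → 2507.0.

2507.0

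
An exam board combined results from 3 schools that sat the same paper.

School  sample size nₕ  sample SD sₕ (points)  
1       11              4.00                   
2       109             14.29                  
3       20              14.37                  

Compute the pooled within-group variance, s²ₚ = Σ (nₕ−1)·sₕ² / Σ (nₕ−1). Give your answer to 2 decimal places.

Degrees of freedom: 10 + 108 + 19 = 137.
Σ(nₕ−1)sₕ² = 10·16 + 108·204.2041 + 19·206.4969 = 26137.4839.
s²ₚ = 26137.4839 / 137 = 190.7846... → 190.78.

190.78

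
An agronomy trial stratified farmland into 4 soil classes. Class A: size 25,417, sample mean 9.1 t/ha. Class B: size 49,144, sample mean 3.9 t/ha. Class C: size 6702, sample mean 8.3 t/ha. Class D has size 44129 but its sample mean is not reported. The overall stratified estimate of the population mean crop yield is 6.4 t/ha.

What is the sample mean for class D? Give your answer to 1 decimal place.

N = 25417 + 49144 + 6702 + 44129 = 125392.
Overall total = μ·N = 6.4·125392 = 802508.8.
Subtract the known strata: 25417·9.1 + 49144·3.9 + 6702·8.3 = 478582.9.
Remaining total for class D: 802508.8 − 478582.9 = 323925.9.
Divide by its size: 323925.9 / 44129 = 7.340... → 7.3.

7.3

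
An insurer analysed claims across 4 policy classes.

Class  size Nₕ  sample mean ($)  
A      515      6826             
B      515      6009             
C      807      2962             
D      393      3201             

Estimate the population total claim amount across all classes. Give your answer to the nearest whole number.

Population total = Σ Nₕ·x̄ₕ (each stratum's size times its mean).
515·6826 + 515·6009 + 807·2962 + 393·3201 = 3515390 + 3094635 + 2390334 + 1257993 = 10258352.

10258352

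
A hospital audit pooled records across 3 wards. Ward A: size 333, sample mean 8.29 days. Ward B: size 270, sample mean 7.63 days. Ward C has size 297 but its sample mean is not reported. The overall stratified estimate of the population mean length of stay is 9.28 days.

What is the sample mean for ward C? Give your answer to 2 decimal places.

11.89

N = 333 + 270 + 297 = 900.
Overall total = μ·N = 9.28·900 = 8352.
Subtract the known strata: 333·8.29 + 270·7.63 = 4820.67.
Remaining total for ward C: 8352 − 4820.67 = 3531.33.
Divide by its size: 3531.33 / 297 = 11.89 → 11.89.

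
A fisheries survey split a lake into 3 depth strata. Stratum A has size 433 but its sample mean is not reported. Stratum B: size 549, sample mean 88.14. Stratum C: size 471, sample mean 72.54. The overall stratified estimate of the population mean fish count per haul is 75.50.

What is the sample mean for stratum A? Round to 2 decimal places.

62.69

N = 433 + 549 + 471 = 1453.
Overall total = μ·N = 75.50·1453 = 109701.5.
Subtract the known strata: 549·88.14 + 471·72.54 = 82555.2.
Remaining total for stratum A: 109701.5 − 82555.2 = 27146.3.
Divide by its size: 27146.3 / 433 = 62.6935... → 62.69.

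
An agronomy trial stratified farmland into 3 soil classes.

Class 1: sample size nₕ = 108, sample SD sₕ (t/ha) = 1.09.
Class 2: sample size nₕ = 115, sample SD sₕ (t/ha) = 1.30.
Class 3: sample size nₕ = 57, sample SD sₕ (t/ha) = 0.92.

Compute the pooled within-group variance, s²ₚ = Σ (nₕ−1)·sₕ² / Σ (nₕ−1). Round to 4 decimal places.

1.3256

Degrees of freedom: 107 + 114 + 56 = 277.
Σ(nₕ−1)sₕ² = 107·1.1881 + 114·1.69 + 56·0.8464 = 367.1851.
s²ₚ = 367.1851 / 277 = 1.325578... → 1.3256.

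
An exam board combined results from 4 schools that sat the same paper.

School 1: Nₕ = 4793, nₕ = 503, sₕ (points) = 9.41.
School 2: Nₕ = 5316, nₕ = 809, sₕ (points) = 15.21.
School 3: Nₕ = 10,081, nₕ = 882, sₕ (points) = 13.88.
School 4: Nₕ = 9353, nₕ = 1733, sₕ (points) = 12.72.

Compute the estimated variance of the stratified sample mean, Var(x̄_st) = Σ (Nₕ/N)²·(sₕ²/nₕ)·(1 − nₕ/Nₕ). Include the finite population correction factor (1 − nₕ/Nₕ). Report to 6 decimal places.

0.042830

N = 29543. Term for each stratum: Wₕ²sₕ²/nₕ·(1−nₕ/Nₕ).
Var(x̄_st) = 0.004147313 + 0.007850065 + 0.023208410 + 0.007623815 = 0.042829603 → 0.042830.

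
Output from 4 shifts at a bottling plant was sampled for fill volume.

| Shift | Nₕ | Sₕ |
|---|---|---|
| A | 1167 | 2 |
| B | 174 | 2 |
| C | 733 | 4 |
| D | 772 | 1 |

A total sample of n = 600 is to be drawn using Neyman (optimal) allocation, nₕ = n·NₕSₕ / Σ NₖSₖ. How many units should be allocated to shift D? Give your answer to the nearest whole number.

A: NₕSₕ = 1167·2 = 2334
B: NₕSₕ = 174·2 = 348
C: NₕSₕ = 733·4 = 2932
D: NₕSₕ = 772·1 = 772
Σ NₕSₕ = 6386.
n_D = 600·772/6386 = 72.534... → 73.

73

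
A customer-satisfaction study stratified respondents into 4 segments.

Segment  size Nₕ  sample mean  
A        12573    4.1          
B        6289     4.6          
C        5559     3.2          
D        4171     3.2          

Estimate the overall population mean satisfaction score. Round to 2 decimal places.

3.90

N = 28592; weights Wₕ = Nₕ/N = (0.4397, 0.2200, 0.1944, 0.1459).
x̄_st = Σ Wₕ·x̄ₕ = 0.4397·4.1 + 0.2200·4.6 + 0.1944·3.2 + 0.1459·3.2 ≈ 3.9037...
→ 3.90.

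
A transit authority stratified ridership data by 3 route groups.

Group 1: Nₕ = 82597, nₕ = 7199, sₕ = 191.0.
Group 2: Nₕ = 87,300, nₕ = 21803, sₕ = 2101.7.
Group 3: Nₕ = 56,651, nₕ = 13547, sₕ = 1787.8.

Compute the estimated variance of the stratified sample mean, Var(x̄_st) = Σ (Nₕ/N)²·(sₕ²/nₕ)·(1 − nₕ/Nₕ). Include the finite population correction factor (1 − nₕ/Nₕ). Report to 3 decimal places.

34.411

N = 226548. Term for each stratum: Wₕ²sₕ²/nₕ·(1−nₕ/Nₕ).
Var(x̄_st) = 0.614891 + 22.570458 + 11.225338 = 34.410687 → 34.411.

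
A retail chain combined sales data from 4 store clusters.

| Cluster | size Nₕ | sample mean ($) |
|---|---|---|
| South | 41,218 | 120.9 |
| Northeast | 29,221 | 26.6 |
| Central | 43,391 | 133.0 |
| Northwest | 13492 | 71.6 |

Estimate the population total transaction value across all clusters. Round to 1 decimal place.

12497565.0

Population total = Σ Nₕ·x̄ₕ (each stratum's size times its mean).
41218·120.9 + 29221·26.6 + 43391·133.0 + 13492·71.6 = 4983256.2 + 777278.6 + 5771003 + 966027.2 = 12497565.0.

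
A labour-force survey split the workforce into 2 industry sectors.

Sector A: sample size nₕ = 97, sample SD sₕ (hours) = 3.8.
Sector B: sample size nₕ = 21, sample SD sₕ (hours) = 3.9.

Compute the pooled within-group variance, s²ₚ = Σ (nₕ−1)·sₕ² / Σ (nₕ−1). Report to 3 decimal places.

Degrees of freedom: 96 + 20 = 116.
Σ(nₕ−1)sₕ² = 96·14.44 + 20·15.21 = 1690.44.
s²ₚ = 1690.44 / 116 = 14.57276... → 14.573.

14.573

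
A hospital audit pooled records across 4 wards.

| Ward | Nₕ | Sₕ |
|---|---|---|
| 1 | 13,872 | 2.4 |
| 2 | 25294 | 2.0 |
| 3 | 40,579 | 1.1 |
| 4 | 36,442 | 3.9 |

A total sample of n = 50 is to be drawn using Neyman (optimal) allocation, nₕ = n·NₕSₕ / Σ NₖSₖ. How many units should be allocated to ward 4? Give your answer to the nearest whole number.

1: NₕSₕ = 13872·2.4 = 33292.8
2: NₕSₕ = 25294·2.0 = 50588
3: NₕSₕ = 40579·1.1 = 44636.9
4: NₕSₕ = 36442·3.9 = 142123.8
Σ NₕSₕ = 270641.5.
n_4 = 50·142123.8/270641.5 = 26.257... → 26.

26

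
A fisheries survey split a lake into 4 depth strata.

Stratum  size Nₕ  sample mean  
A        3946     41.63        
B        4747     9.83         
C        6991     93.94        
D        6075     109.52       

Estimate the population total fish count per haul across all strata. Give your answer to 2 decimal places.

1533003.53

Estimate total by summing Nₕ·x̄ₕ over strata.
3946·41.63 + 4747·9.83 + 6991·93.94 + 6075·109.52 = 164271.98 + 46663.01 + 656734.54 + 665334 = 1533003.53.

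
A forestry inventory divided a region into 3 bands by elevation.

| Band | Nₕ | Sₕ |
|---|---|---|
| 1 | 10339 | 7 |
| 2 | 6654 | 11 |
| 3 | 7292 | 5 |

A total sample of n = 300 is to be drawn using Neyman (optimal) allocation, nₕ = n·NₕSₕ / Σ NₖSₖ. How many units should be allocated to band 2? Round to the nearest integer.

121

1: NₕSₕ = 10339·7 = 72373
2: NₕSₕ = 6654·11 = 73194
3: NₕSₕ = 7292·5 = 36460
Σ NₕSₕ = 182027.
n_2 = 300·73194/182027 = 120.632... → 121.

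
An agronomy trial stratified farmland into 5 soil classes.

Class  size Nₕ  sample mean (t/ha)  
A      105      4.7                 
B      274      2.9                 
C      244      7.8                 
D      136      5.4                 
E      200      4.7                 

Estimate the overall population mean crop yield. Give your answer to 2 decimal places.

N = 105 + 274 + 244 + 136 + 200 = 959.
Weight each subgroup mean by Nₕ/N and sum.
Σ Nₕx̄ₕ = 105·4.7 + 274·2.9 + 244·7.8 + 136·5.4 + 200·4.7 = 493.5 + 794.6 + 1903.2 + 734.4 + 940 = 4865.7.
Divide by N: 4865.7 / 959 = 5.0737... → 5.07.

5.07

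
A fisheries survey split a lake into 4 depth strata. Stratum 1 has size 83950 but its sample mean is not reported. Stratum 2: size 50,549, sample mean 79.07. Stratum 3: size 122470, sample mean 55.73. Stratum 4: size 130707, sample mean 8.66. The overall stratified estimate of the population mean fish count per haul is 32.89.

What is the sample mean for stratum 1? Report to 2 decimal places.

9.49

N = 83950 + 50549 + 122470 + 130707 = 387676.
Overall total = μ·N = 32.89·387676 = 12750663.64.
Subtract the known strata: 50549·79.07 + 122470·55.73 + 130707·8.66 = 11954085.15.
Remaining total for stratum 1: 12750663.64 − 11954085.15 = 796578.49.
Divide by its size: 796578.49 / 83950 = 9.4887... → 9.49.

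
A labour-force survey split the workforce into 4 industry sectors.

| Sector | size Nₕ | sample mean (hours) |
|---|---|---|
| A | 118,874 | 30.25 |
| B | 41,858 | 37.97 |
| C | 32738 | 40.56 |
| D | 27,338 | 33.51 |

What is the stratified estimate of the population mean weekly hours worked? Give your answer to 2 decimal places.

33.65

N = 118874 + 41858 + 32738 + 27338 = 220808.
Weight each subgroup mean by Nₕ/N and sum.
Σ Nₕx̄ₕ = 118874·30.25 + 41858·37.97 + 32738·40.56 + 27338·33.51 = 3595938.5 + 1589348.26 + 1327853.28 + 916096.38 = 7429236.42.
Divide by N: 7429236.42 / 220808 = 33.6457... → 33.65.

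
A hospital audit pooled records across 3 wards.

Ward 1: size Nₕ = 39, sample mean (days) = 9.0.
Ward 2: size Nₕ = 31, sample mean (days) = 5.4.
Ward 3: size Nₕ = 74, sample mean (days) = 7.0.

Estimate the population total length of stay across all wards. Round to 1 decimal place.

1036.4

1: 39·9.0 = 351
2: 31·5.4 = 167.4
3: 74·7.0 = 518
τ̂ = Σ Nₕx̄ₕ = 1036.4.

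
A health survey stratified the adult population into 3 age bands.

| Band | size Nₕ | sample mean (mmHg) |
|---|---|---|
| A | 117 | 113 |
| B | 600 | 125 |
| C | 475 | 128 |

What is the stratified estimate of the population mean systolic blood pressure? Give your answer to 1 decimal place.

125.0

N = 1192; weights Wₕ = Nₕ/N = (0.0982, 0.5034, 0.3985).
x̄_st = Σ Wₕ·x̄ₕ = 0.0982·113 + 0.5034·125 + 0.3985·128 ≈ 125.018...
→ 125.0.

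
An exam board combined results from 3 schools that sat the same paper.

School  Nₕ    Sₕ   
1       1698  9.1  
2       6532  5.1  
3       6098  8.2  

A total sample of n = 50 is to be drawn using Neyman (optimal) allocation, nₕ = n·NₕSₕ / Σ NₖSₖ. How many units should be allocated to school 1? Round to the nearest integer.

1: NₕSₕ = 1698·9.1 = 15451.8
2: NₕSₕ = 6532·5.1 = 33313.2
3: NₕSₕ = 6098·8.2 = 50003.6
Σ NₕSₕ = 98768.6.
n_1 = 50·15451.8/98768.6 = 7.822... → 8.

8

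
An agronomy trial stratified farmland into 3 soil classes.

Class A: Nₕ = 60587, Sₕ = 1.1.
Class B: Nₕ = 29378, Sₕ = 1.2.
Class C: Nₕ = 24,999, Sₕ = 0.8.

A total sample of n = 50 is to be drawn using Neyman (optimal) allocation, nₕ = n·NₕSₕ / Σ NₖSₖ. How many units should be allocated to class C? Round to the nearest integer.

8

Σ NₕSₕ = 60587·1.1 + 29378·1.2 + 24999·0.8 = 121898.5.
Share for C: 19999.2/121898.5 = 0.16406.
n_C = 50 × 0.16406 = 8.203... → 8.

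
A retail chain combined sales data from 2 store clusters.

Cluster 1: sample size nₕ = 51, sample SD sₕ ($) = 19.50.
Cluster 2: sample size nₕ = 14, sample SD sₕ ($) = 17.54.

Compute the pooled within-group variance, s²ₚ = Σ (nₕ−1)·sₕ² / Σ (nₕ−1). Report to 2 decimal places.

365.27

Degrees of freedom: 50 + 13 = 63.
Σ(nₕ−1)sₕ² = 50·380.25 + 13·307.6516 = 23011.9708.
s²ₚ = 23011.9708 / 63 = 365.2694... → 365.27.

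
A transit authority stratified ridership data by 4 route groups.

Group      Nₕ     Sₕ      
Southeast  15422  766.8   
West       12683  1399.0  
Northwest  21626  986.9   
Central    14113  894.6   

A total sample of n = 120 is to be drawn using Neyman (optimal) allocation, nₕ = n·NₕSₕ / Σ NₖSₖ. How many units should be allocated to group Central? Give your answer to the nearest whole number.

Southeast: NₕSₕ = 15422·766.8 = 11825589.6
West: NₕSₕ = 12683·1399.0 = 17743517
Northwest: NₕSₕ = 21626·986.9 = 21342699.4
Central: NₕSₕ = 14113·894.6 = 12625489.8
Σ NₕSₕ = 63537295.8.
n_Central = 120·12625489.8/63537295.8 = 23.845... → 24.

24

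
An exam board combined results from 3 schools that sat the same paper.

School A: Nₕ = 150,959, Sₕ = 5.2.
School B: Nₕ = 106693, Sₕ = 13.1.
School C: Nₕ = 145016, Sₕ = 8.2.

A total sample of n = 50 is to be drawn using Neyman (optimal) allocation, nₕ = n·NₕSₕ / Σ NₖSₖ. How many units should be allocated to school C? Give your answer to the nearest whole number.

18

A: NₕSₕ = 150959·5.2 = 784986.8
B: NₕSₕ = 106693·13.1 = 1397678.3
C: NₕSₕ = 145016·8.2 = 1189131.2
Σ NₕSₕ = 3371796.3.
n_C = 50·1189131.2/3371796.3 = 17.633... → 18.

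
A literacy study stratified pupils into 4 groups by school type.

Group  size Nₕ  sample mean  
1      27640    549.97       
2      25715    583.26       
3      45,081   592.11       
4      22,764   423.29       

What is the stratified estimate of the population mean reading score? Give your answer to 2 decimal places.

N = 121200; weights Wₕ = Nₕ/N = (0.2281, 0.2122, 0.3720, 0.1878).
x̄_st = Σ Wₕ·x̄ₕ = 0.2281·549.97 + 0.2122·583.26 + 0.3720·592.11 + 0.1878·423.29 ≈ 548.9141...
→ 548.91.

548.91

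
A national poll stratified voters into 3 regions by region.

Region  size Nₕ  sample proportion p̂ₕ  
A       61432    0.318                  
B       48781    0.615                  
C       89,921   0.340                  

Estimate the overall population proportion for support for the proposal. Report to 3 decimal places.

0.400

Wₕ = Nₕ/N with N = 200134: 0.3070, 0.2437, 0.4493.
p̂_st = 0.3070·0.318 + 0.2437·0.615 + 0.4493·0.340 ≈ 0.40028... → 0.400.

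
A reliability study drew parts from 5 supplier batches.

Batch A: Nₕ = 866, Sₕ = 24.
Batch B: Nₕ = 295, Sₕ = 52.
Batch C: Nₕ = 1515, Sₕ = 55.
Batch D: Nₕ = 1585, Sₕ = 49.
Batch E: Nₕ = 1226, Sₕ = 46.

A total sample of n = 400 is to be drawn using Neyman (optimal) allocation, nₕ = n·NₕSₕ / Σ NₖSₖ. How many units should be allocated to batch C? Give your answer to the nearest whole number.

131

Σ NₕSₕ = 866·24 + 295·52 + 1515·55 + 1585·49 + 1226·46 = 253510.
Share for C: 83325/253510 = 0.32869.
n_C = 400 × 0.32869 = 131.474... → 131.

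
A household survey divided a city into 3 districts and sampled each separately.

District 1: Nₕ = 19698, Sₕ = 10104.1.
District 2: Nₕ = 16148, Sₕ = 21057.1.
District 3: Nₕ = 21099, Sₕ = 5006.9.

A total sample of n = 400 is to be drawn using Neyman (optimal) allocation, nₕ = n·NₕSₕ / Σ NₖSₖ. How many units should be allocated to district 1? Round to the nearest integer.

123

Σ NₕSₕ = 19698·10104.1 + 16148·21057.1 + 21099·5006.9 = 644701195.7.
Share for 1: 199030561.8/644701195.7 = 0.30872.
n_1 = 400 × 0.30872 = 123.487... → 123.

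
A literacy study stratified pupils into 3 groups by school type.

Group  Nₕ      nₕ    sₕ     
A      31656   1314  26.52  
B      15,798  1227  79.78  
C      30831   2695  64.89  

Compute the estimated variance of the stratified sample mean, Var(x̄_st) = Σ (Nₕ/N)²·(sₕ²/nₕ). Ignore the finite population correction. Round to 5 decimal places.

0.54110

N = 78285; Wₕ = Nₕ/N.
group A: (31656/78285)²·26.52²/1314 = 0.08751986
group B: (15798/78285)²·79.78²/1227 = 0.21124703
group C: (30831/78285)²·64.89²/2695 = 0.24233430
Sum = 0.54110119 → 0.54110.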